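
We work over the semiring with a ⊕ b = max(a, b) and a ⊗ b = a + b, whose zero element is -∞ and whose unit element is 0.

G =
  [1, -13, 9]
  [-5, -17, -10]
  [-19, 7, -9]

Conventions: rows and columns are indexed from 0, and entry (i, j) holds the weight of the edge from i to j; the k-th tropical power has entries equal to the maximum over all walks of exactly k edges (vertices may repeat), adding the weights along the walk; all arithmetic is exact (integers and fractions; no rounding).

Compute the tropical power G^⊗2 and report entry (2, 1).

G^⊗2:
  [2, 16, 10]
  [-4, -3, 4]
  [2, -2, -3]
Key observation: the optimum is the walk 2->2->1, with weight (-9) + 7 = -2.
Optimal value attained by: walk 2->2->1.
Answer: (G^⊗2)[2][1] = -2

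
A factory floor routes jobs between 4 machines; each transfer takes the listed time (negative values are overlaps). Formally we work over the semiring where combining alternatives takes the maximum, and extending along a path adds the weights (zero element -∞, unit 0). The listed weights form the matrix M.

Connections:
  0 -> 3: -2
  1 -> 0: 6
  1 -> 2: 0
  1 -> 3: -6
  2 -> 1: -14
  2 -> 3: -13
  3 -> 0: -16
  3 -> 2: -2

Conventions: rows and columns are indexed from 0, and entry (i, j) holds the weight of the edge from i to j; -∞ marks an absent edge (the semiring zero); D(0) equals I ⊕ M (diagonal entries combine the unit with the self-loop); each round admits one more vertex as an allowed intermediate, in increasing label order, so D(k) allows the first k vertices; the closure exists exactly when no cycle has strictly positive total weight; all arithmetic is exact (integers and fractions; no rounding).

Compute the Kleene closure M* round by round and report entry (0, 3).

D(0):
  [0, -∞, -∞, -2]
  [6, 0, 0, -6]
  [-∞, -14, 0, -13]
  [-16, -∞, -2, 0]
D(1):
  [0, -∞, -∞, -2]
  [6, 0, 0, 4]
  [-∞, -14, 0, -13]
  [-16, -∞, -2, 0]
D(2):
  [0, -∞, -∞, -2]
  [6, 0, 0, 4]
  [-8, -14, 0, -10]
  [-16, -∞, -2, 0]
D(3):
  [0, -∞, -∞, -2]
  [6, 0, 0, 4]
  [-8, -14, 0, -10]
  [-10, -16, -2, 0]
D(4):
  [0, -18, -4, -2]
  [6, 0, 2, 4]
  [-8, -14, 0, -10]
  [-10, -16, -2, 0]
Answer: M*[0][3] = -2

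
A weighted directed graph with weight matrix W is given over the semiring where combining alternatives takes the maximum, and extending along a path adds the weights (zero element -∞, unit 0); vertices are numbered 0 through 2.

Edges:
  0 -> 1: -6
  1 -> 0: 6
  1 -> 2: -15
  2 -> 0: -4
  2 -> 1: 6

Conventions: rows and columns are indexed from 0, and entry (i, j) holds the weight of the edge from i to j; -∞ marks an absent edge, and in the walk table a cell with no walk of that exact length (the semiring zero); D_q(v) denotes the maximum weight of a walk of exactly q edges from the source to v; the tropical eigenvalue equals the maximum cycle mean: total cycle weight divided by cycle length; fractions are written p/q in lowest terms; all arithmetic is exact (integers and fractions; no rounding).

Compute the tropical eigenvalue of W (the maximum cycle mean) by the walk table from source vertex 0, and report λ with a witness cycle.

q=0: [0, -∞, -∞]
q=1: [-∞, -6, -∞]
q=2: [0, -∞, -21]
q=3: [-25, -6, -∞]
Optimal cycle mean attained by: cycle 0->1->0, total (-6) + 6, length 2.
Answer: λ = 0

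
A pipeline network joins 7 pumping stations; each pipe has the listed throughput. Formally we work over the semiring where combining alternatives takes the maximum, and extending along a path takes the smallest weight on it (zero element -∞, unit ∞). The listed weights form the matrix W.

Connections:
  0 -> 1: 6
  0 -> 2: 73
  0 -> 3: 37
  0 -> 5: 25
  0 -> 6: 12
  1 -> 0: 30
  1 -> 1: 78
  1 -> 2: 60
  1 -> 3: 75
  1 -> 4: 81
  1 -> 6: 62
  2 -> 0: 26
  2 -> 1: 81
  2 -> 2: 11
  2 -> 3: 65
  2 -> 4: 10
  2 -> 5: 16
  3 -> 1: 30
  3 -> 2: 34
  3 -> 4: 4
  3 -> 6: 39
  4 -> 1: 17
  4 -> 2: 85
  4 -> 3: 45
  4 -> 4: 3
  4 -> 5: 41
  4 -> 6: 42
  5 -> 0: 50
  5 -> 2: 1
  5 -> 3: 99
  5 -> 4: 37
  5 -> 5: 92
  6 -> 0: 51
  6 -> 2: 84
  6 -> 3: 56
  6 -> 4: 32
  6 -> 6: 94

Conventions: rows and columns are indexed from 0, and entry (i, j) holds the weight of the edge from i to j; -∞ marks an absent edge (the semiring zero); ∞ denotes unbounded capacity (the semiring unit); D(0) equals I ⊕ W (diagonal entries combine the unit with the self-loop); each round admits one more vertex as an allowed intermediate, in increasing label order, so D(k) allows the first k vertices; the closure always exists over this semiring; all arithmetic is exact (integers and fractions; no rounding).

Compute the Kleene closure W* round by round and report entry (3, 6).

D(0):
  [∞, 6, 73, 37, -∞, 25, 12]
  [30, ∞, 60, 75, 81, -∞, 62]
  [26, 81, ∞, 65, 10, 16, -∞]
  [-∞, 30, 34, ∞, 4, -∞, 39]
  [-∞, 17, 85, 45, ∞, 41, 42]
  [50, -∞, 1, 99, 37, ∞, -∞]
  [51, -∞, 84, 56, 32, -∞, ∞]
D(1):
  [∞, 6, 73, 37, -∞, 25, 12]
  [30, ∞, 60, 75, 81, 25, 62]
  [26, 81, ∞, 65, 10, 25, 12]
  [-∞, 30, 34, ∞, 4, -∞, 39]
  [-∞, 17, 85, 45, ∞, 41, 42]
  [50, 6, 50, 99, 37, ∞, 12]
  [51, 6, 84, 56, 32, 25, ∞]
D(2):
  [∞, 6, 73, 37, 6, 25, 12]
  [30, ∞, 60, 75, 81, 25, 62]
  [30, 81, ∞, 75, 81, 25, 62]
  [30, 30, 34, ∞, 30, 25, 39]
  [17, 17, 85, 45, ∞, 41, 42]
  [50, 6, 50, 99, 37, ∞, 12]
  [51, 6, 84, 56, 32, 25, ∞]
D(3):
  [∞, 73, 73, 73, 73, 25, 62]
  [30, ∞, 60, 75, 81, 25, 62]
  [30, 81, ∞, 75, 81, 25, 62]
  [30, 34, 34, ∞, 34, 25, 39]
  [30, 81, 85, 75, ∞, 41, 62]
  [50, 50, 50, 99, 50, ∞, 50]
  [51, 81, 84, 75, 81, 25, ∞]
D(4):
  [∞, 73, 73, 73, 73, 25, 62]
  [30, ∞, 60, 75, 81, 25, 62]
  [30, 81, ∞, 75, 81, 25, 62]
  [30, 34, 34, ∞, 34, 25, 39]
  [30, 81, 85, 75, ∞, 41, 62]
  [50, 50, 50, 99, 50, ∞, 50]
  [51, 81, 84, 75, 81, 25, ∞]
D(5):
  [∞, 73, 73, 73, 73, 41, 62]
  [30, ∞, 81, 75, 81, 41, 62]
  [30, 81, ∞, 75, 81, 41, 62]
  [30, 34, 34, ∞, 34, 34, 39]
  [30, 81, 85, 75, ∞, 41, 62]
  [50, 50, 50, 99, 50, ∞, 50]
  [51, 81, 84, 75, 81, 41, ∞]
D(6):
  [∞, 73, 73, 73, 73, 41, 62]
  [41, ∞, 81, 75, 81, 41, 62]
  [41, 81, ∞, 75, 81, 41, 62]
  [34, 34, 34, ∞, 34, 34, 39]
  [41, 81, 85, 75, ∞, 41, 62]
  [50, 50, 50, 99, 50, ∞, 50]
  [51, 81, 84, 75, 81, 41, ∞]
D(7):
  [∞, 73, 73, 73, 73, 41, 62]
  [51, ∞, 81, 75, 81, 41, 62]
  [51, 81, ∞, 75, 81, 41, 62]
  [39, 39, 39, ∞, 39, 39, 39]
  [51, 81, 85, 75, ∞, 41, 62]
  [50, 50, 50, 99, 50, ∞, 50]
  [51, 81, 84, 75, 81, 41, ∞]
Answer: W*[3][6] = 39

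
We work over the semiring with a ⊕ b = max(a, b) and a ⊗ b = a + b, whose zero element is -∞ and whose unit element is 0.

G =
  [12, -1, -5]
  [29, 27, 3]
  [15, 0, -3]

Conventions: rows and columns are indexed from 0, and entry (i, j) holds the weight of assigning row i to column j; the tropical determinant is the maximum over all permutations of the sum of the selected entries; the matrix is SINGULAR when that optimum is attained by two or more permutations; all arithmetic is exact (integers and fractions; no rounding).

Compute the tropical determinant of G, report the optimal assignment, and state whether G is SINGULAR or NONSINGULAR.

σ = (0, 1, 2): 12 + 27 + (-3) = 36
σ = (0, 2, 1): 12 + 3 + 0 = 15
σ = (1, 0, 2): (-1) + 29 + (-3) = 25
σ = (1, 2, 0): (-1) + 3 + 15 = 17
σ = (2, 0, 1): (-5) + 29 + 0 = 24
σ = (2, 1, 0): (-5) + 27 + 15 = 37
Optimal value attained by: σ = (2, 1, 0).
Answer: det⊕(G) = 37; verdict: NONSINGULAR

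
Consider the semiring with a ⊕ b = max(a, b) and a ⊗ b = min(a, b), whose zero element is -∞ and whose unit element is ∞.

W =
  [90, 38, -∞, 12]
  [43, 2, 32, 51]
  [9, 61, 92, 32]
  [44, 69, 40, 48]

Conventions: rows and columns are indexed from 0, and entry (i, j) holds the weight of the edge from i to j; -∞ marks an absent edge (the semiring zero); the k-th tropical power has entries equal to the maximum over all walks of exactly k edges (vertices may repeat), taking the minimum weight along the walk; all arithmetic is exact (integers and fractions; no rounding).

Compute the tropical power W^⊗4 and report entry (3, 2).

W^⊗2:
  [90, 38, 32, 38]
  [44, 51, 40, 48]
  [43, 61, 92, 51]
  [44, 48, 40, 51]
W^⊗3:
  [90, 38, 38, 38]
  [44, 48, 40, 51]
  [44, 61, 92, 51]
  [44, 51, 40, 48]
W^⊗4:
  [90, 38, 38, 38]
  [44, 51, 40, 48]
  [44, 61, 92, 51]
  [44, 48, 40, 51]
Key observation: the optimum is the walk 3->1->3->2->2, with weight 69 min 51 min 40 min 92 = 40.
Optimal value attained by: walk 3->1->3->2->2.
Answer: (W^⊗4)[3][2] = 40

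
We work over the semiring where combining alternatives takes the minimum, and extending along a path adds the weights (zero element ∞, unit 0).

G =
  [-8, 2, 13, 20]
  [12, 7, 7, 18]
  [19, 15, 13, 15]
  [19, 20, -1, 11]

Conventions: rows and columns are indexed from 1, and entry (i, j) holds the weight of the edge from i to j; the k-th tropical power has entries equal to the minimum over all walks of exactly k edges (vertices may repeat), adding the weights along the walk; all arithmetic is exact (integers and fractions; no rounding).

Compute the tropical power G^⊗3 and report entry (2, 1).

G^⊗2:
  [-16, -6, 5, 12]
  [4, 14, 14, 22]
  [11, 21, 14, 26]
  [11, 14, 10, 14]
G^⊗3:
  [-24, -14, -3, 4]
  [-4, 6, 17, 24]
  [3, 13, 24, 29]
  [3, 13, 13, 25]
Key observation: the optimum is the walk 2->1->1->1, with weight 12 + (-8) + (-8) = -4.
Optimal value attained by: walk 2->1->1->1.
Answer: (G^⊗3)[2][1] = -4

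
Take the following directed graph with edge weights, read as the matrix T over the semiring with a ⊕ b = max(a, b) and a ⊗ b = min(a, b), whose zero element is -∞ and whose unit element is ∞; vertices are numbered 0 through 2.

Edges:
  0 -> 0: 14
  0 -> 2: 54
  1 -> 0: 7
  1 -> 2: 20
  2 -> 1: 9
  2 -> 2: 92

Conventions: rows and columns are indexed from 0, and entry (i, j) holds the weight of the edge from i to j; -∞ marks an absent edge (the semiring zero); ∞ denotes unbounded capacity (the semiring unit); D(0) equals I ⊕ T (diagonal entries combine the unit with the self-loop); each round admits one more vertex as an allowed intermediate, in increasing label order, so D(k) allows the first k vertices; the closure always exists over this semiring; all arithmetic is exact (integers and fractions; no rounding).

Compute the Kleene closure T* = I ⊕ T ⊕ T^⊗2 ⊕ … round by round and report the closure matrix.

D(0):
  [∞, -∞, 54]
  [7, ∞, 20]
  [-∞, 9, ∞]
D(1):
  [∞, -∞, 54]
  [7, ∞, 20]
  [-∞, 9, ∞]
D(2):
  [∞, -∞, 54]
  [7, ∞, 20]
  [7, 9, ∞]
D(3):
  [∞, 9, 54]
  [7, ∞, 20]
  [7, 9, ∞]
Answer: T* = [[∞, 9, 54], [7, ∞, 20], [7, 9, ∞]]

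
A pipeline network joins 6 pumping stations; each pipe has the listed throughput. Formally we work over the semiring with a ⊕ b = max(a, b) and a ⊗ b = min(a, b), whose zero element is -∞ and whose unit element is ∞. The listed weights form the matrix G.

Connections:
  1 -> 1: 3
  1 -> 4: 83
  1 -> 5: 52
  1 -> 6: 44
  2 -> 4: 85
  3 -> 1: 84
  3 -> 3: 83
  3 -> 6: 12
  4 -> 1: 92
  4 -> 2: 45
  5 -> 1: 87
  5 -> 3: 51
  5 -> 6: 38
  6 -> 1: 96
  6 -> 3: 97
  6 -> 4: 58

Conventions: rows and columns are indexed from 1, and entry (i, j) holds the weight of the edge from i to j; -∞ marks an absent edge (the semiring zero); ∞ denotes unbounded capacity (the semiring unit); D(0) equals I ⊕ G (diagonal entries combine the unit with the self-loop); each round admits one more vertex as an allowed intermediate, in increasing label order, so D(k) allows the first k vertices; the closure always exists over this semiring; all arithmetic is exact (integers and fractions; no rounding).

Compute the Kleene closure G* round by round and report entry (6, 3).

D(0):
  [∞, -∞, -∞, 83, 52, 44]
  [-∞, ∞, -∞, 85, -∞, -∞]
  [84, -∞, ∞, -∞, -∞, 12]
  [92, 45, -∞, ∞, -∞, -∞]
  [87, -∞, 51, -∞, ∞, 38]
  [96, -∞, 97, 58, -∞, ∞]
D(1):
  [∞, -∞, -∞, 83, 52, 44]
  [-∞, ∞, -∞, 85, -∞, -∞]
  [84, -∞, ∞, 83, 52, 44]
  [92, 45, -∞, ∞, 52, 44]
  [87, -∞, 51, 83, ∞, 44]
  [96, -∞, 97, 83, 52, ∞]
D(2):
  [∞, -∞, -∞, 83, 52, 44]
  [-∞, ∞, -∞, 85, -∞, -∞]
  [84, -∞, ∞, 83, 52, 44]
  [92, 45, -∞, ∞, 52, 44]
  [87, -∞, 51, 83, ∞, 44]
  [96, -∞, 97, 83, 52, ∞]
D(3):
  [∞, -∞, -∞, 83, 52, 44]
  [-∞, ∞, -∞, 85, -∞, -∞]
  [84, -∞, ∞, 83, 52, 44]
  [92, 45, -∞, ∞, 52, 44]
  [87, -∞, 51, 83, ∞, 44]
  [96, -∞, 97, 83, 52, ∞]
D(4):
  [∞, 45, -∞, 83, 52, 44]
  [85, ∞, -∞, 85, 52, 44]
  [84, 45, ∞, 83, 52, 44]
  [92, 45, -∞, ∞, 52, 44]
  [87, 45, 51, 83, ∞, 44]
  [96, 45, 97, 83, 52, ∞]
D(5):
  [∞, 45, 51, 83, 52, 44]
  [85, ∞, 51, 85, 52, 44]
  [84, 45, ∞, 83, 52, 44]
  [92, 45, 51, ∞, 52, 44]
  [87, 45, 51, 83, ∞, 44]
  [96, 45, 97, 83, 52, ∞]
D(6):
  [∞, 45, 51, 83, 52, 44]
  [85, ∞, 51, 85, 52, 44]
  [84, 45, ∞, 83, 52, 44]
  [92, 45, 51, ∞, 52, 44]
  [87, 45, 51, 83, ∞, 44]
  [96, 45, 97, 83, 52, ∞]
Answer: G*[6][3] = 97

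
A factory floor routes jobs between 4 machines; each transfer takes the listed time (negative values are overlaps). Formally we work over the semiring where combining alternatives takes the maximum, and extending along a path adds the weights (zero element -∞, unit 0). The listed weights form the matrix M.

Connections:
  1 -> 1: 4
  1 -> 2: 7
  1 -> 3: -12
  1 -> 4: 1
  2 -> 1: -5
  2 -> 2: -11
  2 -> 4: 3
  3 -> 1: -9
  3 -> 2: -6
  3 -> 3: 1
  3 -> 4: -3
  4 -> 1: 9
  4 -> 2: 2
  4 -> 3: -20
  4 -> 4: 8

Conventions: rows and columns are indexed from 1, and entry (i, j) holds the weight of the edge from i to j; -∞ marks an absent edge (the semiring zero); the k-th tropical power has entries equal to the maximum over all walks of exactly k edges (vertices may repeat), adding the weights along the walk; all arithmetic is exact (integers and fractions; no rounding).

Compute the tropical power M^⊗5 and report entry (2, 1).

M^⊗2:
  [10, 11, -8, 10]
  [12, 5, -17, 11]
  [6, -1, 2, 5]
  [17, 16, -3, 16]
M^⊗3:
  [19, 17, -2, 18]
  [20, 19, 0, 19]
  [14, 13, 3, 13]
  [25, 24, 5, 24]
M^⊗4:
  [27, 26, 7, 26]
  [28, 27, 8, 27]
  [22, 21, 4, 21]
  [33, 32, 13, 32]
M^⊗5:
  [35, 34, 15, 34]
  [36, 35, 16, 35]
  [30, 29, 10, 29]
  [41, 40, 21, 40]
Key observation: the optimum is the walk 2->4->4->4->4->1, with weight 3 + 8 + 8 + 8 + 9 = 36.
Optimal value attained by: walk 2->4->4->4->4->1.
Answer: (M^⊗5)[2][1] = 36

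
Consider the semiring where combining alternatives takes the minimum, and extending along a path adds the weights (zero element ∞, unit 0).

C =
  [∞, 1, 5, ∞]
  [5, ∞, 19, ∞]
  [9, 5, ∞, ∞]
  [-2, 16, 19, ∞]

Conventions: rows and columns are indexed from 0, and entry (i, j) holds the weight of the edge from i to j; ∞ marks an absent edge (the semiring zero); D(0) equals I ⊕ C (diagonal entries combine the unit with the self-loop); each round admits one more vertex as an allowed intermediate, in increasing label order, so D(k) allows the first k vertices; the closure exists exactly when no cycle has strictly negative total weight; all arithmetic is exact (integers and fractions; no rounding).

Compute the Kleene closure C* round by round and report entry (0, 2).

D(0):
  [0, 1, 5, ∞]
  [5, 0, 19, ∞]
  [9, 5, 0, ∞]
  [-2, 16, 19, 0]
D(1):
  [0, 1, 5, ∞]
  [5, 0, 10, ∞]
  [9, 5, 0, ∞]
  [-2, -1, 3, 0]
D(2):
  [0, 1, 5, ∞]
  [5, 0, 10, ∞]
  [9, 5, 0, ∞]
  [-2, -1, 3, 0]
D(3):
  [0, 1, 5, ∞]
  [5, 0, 10, ∞]
  [9, 5, 0, ∞]
  [-2, -1, 3, 0]
D(4):
  [0, 1, 5, ∞]
  [5, 0, 10, ∞]
  [9, 5, 0, ∞]
  [-2, -1, 3, 0]
Answer: C*[0][2] = 5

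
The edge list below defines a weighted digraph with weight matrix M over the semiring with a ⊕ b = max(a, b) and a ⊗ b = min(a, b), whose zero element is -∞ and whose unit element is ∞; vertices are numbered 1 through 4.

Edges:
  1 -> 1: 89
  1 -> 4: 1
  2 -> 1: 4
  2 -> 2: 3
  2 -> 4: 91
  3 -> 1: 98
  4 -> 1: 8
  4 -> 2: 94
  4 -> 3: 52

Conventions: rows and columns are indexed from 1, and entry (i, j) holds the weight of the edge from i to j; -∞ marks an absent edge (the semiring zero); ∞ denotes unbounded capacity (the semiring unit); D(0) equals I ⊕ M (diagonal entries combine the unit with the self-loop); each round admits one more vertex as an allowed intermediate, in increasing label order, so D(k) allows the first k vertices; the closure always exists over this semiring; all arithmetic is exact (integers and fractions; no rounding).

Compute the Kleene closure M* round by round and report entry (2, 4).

D(0):
  [∞, -∞, -∞, 1]
  [4, ∞, -∞, 91]
  [98, -∞, ∞, -∞]
  [8, 94, 52, ∞]
D(1):
  [∞, -∞, -∞, 1]
  [4, ∞, -∞, 91]
  [98, -∞, ∞, 1]
  [8, 94, 52, ∞]
D(2):
  [∞, -∞, -∞, 1]
  [4, ∞, -∞, 91]
  [98, -∞, ∞, 1]
  [8, 94, 52, ∞]
D(3):
  [∞, -∞, -∞, 1]
  [4, ∞, -∞, 91]
  [98, -∞, ∞, 1]
  [52, 94, 52, ∞]
D(4):
  [∞, 1, 1, 1]
  [52, ∞, 52, 91]
  [98, 1, ∞, 1]
  [52, 94, 52, ∞]
Answer: M*[2][4] = 91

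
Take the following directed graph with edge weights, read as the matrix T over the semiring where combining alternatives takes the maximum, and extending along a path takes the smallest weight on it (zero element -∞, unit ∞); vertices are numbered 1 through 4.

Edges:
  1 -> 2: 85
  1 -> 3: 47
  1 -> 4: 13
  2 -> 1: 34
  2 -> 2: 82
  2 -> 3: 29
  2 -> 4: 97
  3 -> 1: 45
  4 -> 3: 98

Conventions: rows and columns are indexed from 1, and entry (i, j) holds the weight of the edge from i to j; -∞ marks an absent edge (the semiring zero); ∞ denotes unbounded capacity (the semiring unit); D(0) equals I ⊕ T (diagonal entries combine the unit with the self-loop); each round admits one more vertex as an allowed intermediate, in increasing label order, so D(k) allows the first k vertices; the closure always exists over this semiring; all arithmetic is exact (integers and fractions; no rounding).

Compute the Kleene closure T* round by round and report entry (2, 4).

D(0):
  [∞, 85, 47, 13]
  [34, ∞, 29, 97]
  [45, -∞, ∞, -∞]
  [-∞, -∞, 98, ∞]
D(1):
  [∞, 85, 47, 13]
  [34, ∞, 34, 97]
  [45, 45, ∞, 13]
  [-∞, -∞, 98, ∞]
D(2):
  [∞, 85, 47, 85]
  [34, ∞, 34, 97]
  [45, 45, ∞, 45]
  [-∞, -∞, 98, ∞]
D(3):
  [∞, 85, 47, 85]
  [34, ∞, 34, 97]
  [45, 45, ∞, 45]
  [45, 45, 98, ∞]
D(4):
  [∞, 85, 85, 85]
  [45, ∞, 97, 97]
  [45, 45, ∞, 45]
  [45, 45, 98, ∞]
Answer: T*[2][4] = 97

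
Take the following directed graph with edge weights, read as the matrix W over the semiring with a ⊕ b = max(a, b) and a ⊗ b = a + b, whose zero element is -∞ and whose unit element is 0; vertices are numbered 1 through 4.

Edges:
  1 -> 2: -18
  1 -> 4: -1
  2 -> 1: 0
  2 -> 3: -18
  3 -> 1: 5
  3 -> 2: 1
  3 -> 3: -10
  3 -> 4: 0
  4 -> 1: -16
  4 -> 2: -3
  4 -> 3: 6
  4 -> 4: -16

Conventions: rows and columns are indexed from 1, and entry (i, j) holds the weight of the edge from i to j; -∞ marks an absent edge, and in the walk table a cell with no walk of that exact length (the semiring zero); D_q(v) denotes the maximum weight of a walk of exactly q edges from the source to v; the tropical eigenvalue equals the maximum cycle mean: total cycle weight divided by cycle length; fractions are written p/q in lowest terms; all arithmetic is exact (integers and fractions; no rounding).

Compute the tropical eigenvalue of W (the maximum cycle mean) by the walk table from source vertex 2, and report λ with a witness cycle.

q=0: [-∞, 0, -∞, -∞]
q=1: [0, -∞, -18, -∞]
q=2: [-13, -17, -28, -1]
q=3: [-17, -4, 5, -14]
q=4: [10, 6, -5, 5]
Optimal cycle mean attained by: cycle 1->4->3->1, total (-1) + 6 + 5, length 3.
Answer: λ = 10/3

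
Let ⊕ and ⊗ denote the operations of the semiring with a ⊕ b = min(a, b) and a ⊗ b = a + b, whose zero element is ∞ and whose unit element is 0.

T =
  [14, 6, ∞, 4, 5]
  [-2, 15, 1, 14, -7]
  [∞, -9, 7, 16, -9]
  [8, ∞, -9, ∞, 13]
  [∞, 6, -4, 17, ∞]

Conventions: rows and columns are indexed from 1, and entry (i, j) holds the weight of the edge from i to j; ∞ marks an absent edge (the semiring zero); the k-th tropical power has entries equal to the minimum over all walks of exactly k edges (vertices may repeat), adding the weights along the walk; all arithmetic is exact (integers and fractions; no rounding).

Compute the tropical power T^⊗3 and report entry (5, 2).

T^⊗2:
  [4, 11, -5, 18, -1]
  [12, -8, -11, 2, -8]
  [-11, -3, -13, 5, -16]
  [22, -18, -2, 7, -18]
  [4, -13, 3, 12, -13]
T^⊗3:
  [9, -14, -5, 8, -14]
  [-10, -20, -12, 5, -20]
  [-5, -22, -20, -7, -22]
  [-20, -12, -22, -4, -25]
  [-15, -7, -17, 1, -20]
Key observation: the optimum is the walk 5->3->5->2, with weight (-4) + (-9) + 6 = -7.
Optimal value attained by: walk 5->3->5->2.
Answer: (T^⊗3)[5][2] = -7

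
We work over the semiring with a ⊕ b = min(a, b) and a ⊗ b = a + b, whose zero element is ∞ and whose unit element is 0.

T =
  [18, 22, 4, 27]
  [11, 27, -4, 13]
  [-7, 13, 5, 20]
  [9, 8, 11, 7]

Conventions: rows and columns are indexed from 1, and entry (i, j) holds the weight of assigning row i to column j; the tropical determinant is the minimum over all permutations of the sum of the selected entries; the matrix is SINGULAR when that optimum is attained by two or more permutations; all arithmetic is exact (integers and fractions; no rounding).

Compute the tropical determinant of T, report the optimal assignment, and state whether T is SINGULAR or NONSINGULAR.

σ = (1, 2, 3, 4): 18 + 27 + 5 + 7 = 57
σ = (1, 2, 4, 3): 18 + 27 + 20 + 11 = 76
σ = (1, 3, 2, 4): 18 + (-4) + 13 + 7 = 34
σ = (1, 3, 4, 2): 18 + (-4) + 20 + 8 = 42
σ = (1, 4, 2, 3): 18 + 13 + 13 + 11 = 55
σ = (1, 4, 3, 2): 18 + 13 + 5 + 8 = 44
σ = (2, 1, 3, 4): 22 + 11 + 5 + 7 = 45
σ = (2, 1, 4, 3): 22 + 11 + 20 + 11 = 64
σ = (2, 3, 1, 4): 22 + (-4) + (-7) + 7 = 18
σ = (2, 3, 4, 1): 22 + (-4) + 20 + 9 = 47
σ = (2, 4, 1, 3): 22 + 13 + (-7) + 11 = 39
σ = (2, 4, 3, 1): 22 + 13 + 5 + 9 = 49
σ = (3, 1, 2, 4): 4 + 11 + 13 + 7 = 35
σ = (3, 1, 4, 2): 4 + 11 + 20 + 8 = 43
σ = (3, 2, 1, 4): 4 + 27 + (-7) + 7 = 31
σ = (3, 2, 4, 1): 4 + 27 + 20 + 9 = 60
σ = (3, 4, 1, 2): 4 + 13 + (-7) + 8 = 18
σ = (3, 4, 2, 1): 4 + 13 + 13 + 9 = 39
σ = (4, 1, 2, 3): 27 + 11 + 13 + 11 = 62
σ = (4, 1, 3, 2): 27 + 11 + 5 + 8 = 51
σ = (4, 2, 1, 3): 27 + 27 + (-7) + 11 = 58
σ = (4, 2, 3, 1): 27 + 27 + 5 + 9 = 68
σ = (4, 3, 1, 2): 27 + (-4) + (-7) + 8 = 24
σ = (4, 3, 2, 1): 27 + (-4) + 13 + 9 = 45
Optimal value attained by: σ = (2, 3, 1, 4).
Answer: det⊕(T) = 18; verdict: SINGULAR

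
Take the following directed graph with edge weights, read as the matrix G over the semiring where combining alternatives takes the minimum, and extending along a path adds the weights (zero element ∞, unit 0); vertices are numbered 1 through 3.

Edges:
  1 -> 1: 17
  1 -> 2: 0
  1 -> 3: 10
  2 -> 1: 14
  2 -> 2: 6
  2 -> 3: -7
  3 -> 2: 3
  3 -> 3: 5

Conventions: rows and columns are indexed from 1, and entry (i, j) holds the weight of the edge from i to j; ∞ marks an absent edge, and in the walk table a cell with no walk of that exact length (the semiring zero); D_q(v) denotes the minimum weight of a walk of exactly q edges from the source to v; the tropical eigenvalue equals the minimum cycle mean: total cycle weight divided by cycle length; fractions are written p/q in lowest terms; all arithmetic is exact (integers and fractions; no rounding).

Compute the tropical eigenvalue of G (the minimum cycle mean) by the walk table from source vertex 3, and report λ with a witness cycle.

q=0: [∞, ∞, 0]
q=1: [∞, 3, 5]
q=2: [17, 8, -4]
q=3: [22, -1, 1]
Optimal cycle mean attained by: cycle 2->3->2, total (-7) + 3, length 2.
Answer: λ = -2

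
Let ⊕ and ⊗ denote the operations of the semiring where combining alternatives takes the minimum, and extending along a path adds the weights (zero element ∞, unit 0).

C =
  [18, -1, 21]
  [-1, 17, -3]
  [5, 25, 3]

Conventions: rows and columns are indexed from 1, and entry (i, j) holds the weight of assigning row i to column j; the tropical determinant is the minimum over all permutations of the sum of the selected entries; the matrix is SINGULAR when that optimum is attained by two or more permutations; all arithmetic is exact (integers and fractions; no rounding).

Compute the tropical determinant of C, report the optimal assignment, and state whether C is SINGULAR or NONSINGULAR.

σ = (1, 2, 3): 18 + 17 + 3 = 38
σ = (1, 3, 2): 18 + (-3) + 25 = 40
σ = (2, 1, 3): (-1) + (-1) + 3 = 1
σ = (2, 3, 1): (-1) + (-3) + 5 = 1
σ = (3, 1, 2): 21 + (-1) + 25 = 45
σ = (3, 2, 1): 21 + 17 + 5 = 43
Optimal value attained by: σ = (2, 1, 3).
Answer: det⊕(C) = 1; verdict: SINGULAR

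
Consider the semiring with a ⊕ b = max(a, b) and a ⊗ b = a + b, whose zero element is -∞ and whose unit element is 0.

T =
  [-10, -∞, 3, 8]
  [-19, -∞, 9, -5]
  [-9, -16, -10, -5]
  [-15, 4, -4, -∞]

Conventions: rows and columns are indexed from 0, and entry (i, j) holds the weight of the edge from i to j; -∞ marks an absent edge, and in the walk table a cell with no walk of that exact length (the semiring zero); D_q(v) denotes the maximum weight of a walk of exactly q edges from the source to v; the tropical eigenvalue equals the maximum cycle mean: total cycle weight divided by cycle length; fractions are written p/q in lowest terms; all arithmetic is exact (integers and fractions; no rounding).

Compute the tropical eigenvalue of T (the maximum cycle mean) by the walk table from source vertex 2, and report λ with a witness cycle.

q=0: [-∞, -∞, 0, -∞]
q=1: [-9, -16, -10, -5]
q=2: [-19, -1, -6, -1]
q=3: [-15, 3, 8, -6]
q=4: [-1, -2, 12, 3]
Optimal cycle mean attained by: cycle 0->3->1->2->0, total 8 + 4 + 9 + (-9), length 4.
Answer: λ = 3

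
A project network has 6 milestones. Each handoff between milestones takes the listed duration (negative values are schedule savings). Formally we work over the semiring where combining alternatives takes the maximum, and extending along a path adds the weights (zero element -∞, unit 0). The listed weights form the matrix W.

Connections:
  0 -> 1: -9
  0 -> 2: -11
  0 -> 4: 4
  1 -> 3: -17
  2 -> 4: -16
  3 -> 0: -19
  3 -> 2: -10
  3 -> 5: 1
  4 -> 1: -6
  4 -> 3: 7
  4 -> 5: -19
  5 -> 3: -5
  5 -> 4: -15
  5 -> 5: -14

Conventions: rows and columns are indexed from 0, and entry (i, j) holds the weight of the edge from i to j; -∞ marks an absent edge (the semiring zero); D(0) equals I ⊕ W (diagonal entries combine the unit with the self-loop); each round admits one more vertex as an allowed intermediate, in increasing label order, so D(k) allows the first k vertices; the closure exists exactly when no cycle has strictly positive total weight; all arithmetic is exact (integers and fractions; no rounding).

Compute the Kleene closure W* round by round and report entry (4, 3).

D(0):
  [0, -9, -11, -∞, 4, -∞]
  [-∞, 0, -∞, -17, -∞, -∞]
  [-∞, -∞, 0, -∞, -16, -∞]
  [-19, -∞, -10, 0, -∞, 1]
  [-∞, -6, -∞, 7, 0, -19]
  [-∞, -∞, -∞, -5, -15, 0]
D(1):
  [0, -9, -11, -∞, 4, -∞]
  [-∞, 0, -∞, -17, -∞, -∞]
  [-∞, -∞, 0, -∞, -16, -∞]
  [-19, -28, -10, 0, -15, 1]
  [-∞, -6, -∞, 7, 0, -19]
  [-∞, -∞, -∞, -5, -15, 0]
D(2):
  [0, -9, -11, -26, 4, -∞]
  [-∞, 0, -∞, -17, -∞, -∞]
  [-∞, -∞, 0, -∞, -16, -∞]
  [-19, -28, -10, 0, -15, 1]
  [-∞, -6, -∞, 7, 0, -19]
  [-∞, -∞, -∞, -5, -15, 0]
D(3):
  [0, -9, -11, -26, 4, -∞]
  [-∞, 0, -∞, -17, -∞, -∞]
  [-∞, -∞, 0, -∞, -16, -∞]
  [-19, -28, -10, 0, -15, 1]
  [-∞, -6, -∞, 7, 0, -19]
  [-∞, -∞, -∞, -5, -15, 0]
D(4):
  [0, -9, -11, -26, 4, -25]
  [-36, 0, -27, -17, -32, -16]
  [-∞, -∞, 0, -∞, -16, -∞]
  [-19, -28, -10, 0, -15, 1]
  [-12, -6, -3, 7, 0, 8]
  [-24, -33, -15, -5, -15, 0]
D(5):
  [0, -2, 1, 11, 4, 12]
  [-36, 0, -27, -17, -32, -16]
  [-28, -22, 0, -9, -16, -8]
  [-19, -21, -10, 0, -15, 1]
  [-12, -6, -3, 7, 0, 8]
  [-24, -21, -15, -5, -15, 0]
D(6):
  [0, -2, 1, 11, 4, 12]
  [-36, 0, -27, -17, -31, -16]
  [-28, -22, 0, -9, -16, -8]
  [-19, -20, -10, 0, -14, 1]
  [-12, -6, -3, 7, 0, 8]
  [-24, -21, -15, -5, -15, 0]
Answer: W*[4][3] = 7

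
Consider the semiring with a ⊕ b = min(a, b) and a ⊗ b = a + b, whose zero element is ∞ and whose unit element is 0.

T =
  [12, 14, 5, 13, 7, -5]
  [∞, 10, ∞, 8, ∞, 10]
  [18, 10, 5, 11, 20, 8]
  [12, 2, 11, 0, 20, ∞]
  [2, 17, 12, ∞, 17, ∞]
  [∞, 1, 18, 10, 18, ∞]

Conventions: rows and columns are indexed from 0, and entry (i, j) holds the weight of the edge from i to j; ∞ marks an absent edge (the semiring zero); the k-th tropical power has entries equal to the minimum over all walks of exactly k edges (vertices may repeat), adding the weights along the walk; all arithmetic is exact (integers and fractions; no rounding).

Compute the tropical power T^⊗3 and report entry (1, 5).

T^⊗2:
  [9, -4, 10, 5, 13, 7]
  [20, 10, 19, 8, 28, 20]
  [22, 9, 10, 11, 25, 13]
  [12, 2, 11, 0, 19, 7]
  [14, 16, 7, 15, 9, -3]
  [20, 11, 21, 9, 30, 11]
T^⊗3:
  [15, 6, 14, 4, 16, 4]
  [20, 10, 19, 8, 27, 15]
  [23, 13, 15, 11, 29, 17]
  [12, 2, 11, 0, 19, 7]
  [11, -2, 12, 7, 15, 9]
  [21, 11, 20, 9, 27, 15]
Key observation: the optimum is the walk 1->3->0->5, with weight 8 + 12 + (-5) = 15.
Optimal value attained by: walk 1->3->0->5.
Answer: (T^⊗3)[1][5] = 15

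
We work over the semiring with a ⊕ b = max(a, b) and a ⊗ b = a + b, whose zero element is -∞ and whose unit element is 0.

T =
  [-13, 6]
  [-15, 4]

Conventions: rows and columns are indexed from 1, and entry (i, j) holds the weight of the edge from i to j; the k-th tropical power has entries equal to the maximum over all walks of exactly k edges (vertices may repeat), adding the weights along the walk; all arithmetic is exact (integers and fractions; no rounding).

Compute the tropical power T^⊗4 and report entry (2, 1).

T^⊗2:
  [-9, 10]
  [-11, 8]
T^⊗3:
  [-5, 14]
  [-7, 12]
T^⊗4:
  [-1, 18]
  [-3, 16]
Key observation: the optimum is the walk 2->2->2->2->1, with weight 4 + 4 + 4 + (-15) = -3.
Optimal value attained by: walk 2->2->2->2->1.
Answer: (T^⊗4)[2][1] = -3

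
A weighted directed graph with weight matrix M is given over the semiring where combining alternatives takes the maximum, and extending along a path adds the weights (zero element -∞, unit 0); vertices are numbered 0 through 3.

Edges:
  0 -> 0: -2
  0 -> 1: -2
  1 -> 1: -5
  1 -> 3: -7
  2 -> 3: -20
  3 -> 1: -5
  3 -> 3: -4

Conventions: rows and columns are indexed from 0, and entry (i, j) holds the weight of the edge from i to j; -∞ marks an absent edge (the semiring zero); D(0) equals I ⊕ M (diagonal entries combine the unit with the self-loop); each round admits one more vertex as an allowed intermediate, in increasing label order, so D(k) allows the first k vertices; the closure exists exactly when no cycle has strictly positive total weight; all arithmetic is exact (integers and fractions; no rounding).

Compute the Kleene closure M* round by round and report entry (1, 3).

D(0):
  [0, -2, -∞, -∞]
  [-∞, 0, -∞, -7]
  [-∞, -∞, 0, -20]
  [-∞, -5, -∞, 0]
D(1):
  [0, -2, -∞, -∞]
  [-∞, 0, -∞, -7]
  [-∞, -∞, 0, -20]
  [-∞, -5, -∞, 0]
D(2):
  [0, -2, -∞, -9]
  [-∞, 0, -∞, -7]
  [-∞, -∞, 0, -20]
  [-∞, -5, -∞, 0]
D(3):
  [0, -2, -∞, -9]
  [-∞, 0, -∞, -7]
  [-∞, -∞, 0, -20]
  [-∞, -5, -∞, 0]
D(4):
  [0, -2, -∞, -9]
  [-∞, 0, -∞, -7]
  [-∞, -25, 0, -20]
  [-∞, -5, -∞, 0]
Answer: M*[1][3] = -7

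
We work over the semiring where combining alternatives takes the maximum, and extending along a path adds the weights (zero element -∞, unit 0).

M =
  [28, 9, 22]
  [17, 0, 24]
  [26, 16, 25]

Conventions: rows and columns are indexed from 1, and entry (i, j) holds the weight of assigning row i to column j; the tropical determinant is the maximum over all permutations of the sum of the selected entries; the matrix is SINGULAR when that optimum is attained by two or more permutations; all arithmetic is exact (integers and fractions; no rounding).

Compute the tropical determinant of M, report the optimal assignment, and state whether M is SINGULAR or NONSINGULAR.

σ = (1, 2, 3): 28 + 0 + 25 = 53
σ = (1, 3, 2): 28 + 24 + 16 = 68
σ = (2, 1, 3): 9 + 17 + 25 = 51
σ = (2, 3, 1): 9 + 24 + 26 = 59
σ = (3, 1, 2): 22 + 17 + 16 = 55
σ = (3, 2, 1): 22 + 0 + 26 = 48
Optimal value attained by: σ = (1, 3, 2).
Answer: det⊕(M) = 68; verdict: NONSINGULAR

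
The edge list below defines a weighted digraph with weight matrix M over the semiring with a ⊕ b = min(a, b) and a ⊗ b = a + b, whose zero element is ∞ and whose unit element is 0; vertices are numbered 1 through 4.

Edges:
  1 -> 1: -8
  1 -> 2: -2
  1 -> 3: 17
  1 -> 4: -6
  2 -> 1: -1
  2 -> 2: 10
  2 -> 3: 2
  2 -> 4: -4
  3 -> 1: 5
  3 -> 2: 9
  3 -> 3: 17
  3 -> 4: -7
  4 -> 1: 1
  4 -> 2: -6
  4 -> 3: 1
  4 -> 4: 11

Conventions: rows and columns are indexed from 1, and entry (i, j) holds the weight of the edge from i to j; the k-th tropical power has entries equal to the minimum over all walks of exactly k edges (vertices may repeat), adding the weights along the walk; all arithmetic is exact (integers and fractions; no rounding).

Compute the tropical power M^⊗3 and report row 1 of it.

M^⊗2:
  [-16, -12, -5, -14]
  [-9, -10, -3, -7]
  [-6, -13, -6, -1]
  [-7, -1, -4, -10]
M^⊗3:
  [-24, -20, -13, -22]
  [-17, -13, -8, -15]
  [-14, -8, -11, -17]
  [-15, -16, -9, -13]
Answer: row 1 of M^⊗3 = [-24, -20, -13, -22]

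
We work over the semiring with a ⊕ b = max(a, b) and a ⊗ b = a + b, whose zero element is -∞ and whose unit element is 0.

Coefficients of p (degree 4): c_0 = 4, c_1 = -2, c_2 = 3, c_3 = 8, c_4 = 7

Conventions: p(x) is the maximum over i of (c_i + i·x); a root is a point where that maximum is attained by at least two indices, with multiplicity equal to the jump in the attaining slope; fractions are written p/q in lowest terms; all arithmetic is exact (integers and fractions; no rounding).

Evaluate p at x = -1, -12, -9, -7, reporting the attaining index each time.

p(-1) = max(4+0·(-1)=4, -2+1·(-1)=-3, 3+2·(-1)=1, 8+3·(-1)=5, 7+4·(-1)=3) = 5 (attained by i=3)
p(-12) = max(4+0·(-12)=4, -2+1·(-12)=-14, 3+2·(-12)=-21, 8+3·(-12)=-28, 7+4·(-12)=-41) = 4 (attained by i=0)
p(-9) = max(4+0·(-9)=4, -2+1·(-9)=-11, 3+2·(-9)=-15, 8+3·(-9)=-19, 7+4·(-9)=-29) = 4 (attained by i=0)
p(-7) = max(4+0·(-7)=4, -2+1·(-7)=-9, 3+2·(-7)=-11, 8+3·(-7)=-13, 7+4·(-7)=-21) = 4 (attained by i=0)
Answer: p(-1) = 5; p(-12) = 4; p(-9) = 4; p(-7) = 4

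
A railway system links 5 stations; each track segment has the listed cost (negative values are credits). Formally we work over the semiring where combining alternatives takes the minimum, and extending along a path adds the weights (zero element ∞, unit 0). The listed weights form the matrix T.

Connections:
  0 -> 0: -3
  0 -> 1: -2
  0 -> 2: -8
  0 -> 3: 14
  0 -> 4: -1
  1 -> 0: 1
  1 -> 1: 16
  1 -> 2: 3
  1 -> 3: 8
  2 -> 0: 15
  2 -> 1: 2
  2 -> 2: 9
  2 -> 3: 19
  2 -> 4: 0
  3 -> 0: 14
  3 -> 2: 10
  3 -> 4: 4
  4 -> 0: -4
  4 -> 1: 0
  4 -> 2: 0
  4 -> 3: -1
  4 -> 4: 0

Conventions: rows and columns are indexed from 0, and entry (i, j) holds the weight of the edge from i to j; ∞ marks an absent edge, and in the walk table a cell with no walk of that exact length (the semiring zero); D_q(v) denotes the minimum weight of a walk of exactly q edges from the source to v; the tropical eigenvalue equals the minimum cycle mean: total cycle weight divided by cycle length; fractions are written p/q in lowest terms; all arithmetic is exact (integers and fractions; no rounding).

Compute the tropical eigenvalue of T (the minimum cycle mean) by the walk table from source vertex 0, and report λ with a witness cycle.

q=0: [0, ∞, ∞, ∞, ∞]
q=1: [-3, -2, -8, 14, -1]
q=2: [-6, -6, -11, -2, -8]
q=3: [-12, -9, -14, -9, -11]
q=4: [-15, -14, -20, -12, -14]
q=5: [-18, -18, -23, -15, -20]
Optimal cycle mean attained by: cycle 0->2->4->0, total (-8) + 0 + (-4), length 3.
Answer: λ = -4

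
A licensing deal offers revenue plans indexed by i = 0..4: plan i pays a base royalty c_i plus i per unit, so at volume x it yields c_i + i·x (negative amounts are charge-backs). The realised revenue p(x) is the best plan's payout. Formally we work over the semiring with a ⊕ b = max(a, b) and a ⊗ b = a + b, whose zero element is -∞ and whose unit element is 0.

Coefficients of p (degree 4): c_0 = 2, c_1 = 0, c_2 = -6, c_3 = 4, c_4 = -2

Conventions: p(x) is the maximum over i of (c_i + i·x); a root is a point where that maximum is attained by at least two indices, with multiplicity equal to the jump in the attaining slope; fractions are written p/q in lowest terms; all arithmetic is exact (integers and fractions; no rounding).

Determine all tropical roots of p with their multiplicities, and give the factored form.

hull edge (i=0, c=2) to (i=3, c=4): slope 2/3, span 3
hull edge (i=3, c=4) to (i=4, c=-2): slope -6, span 1
Factored form: p(x) = -2 ⊗ (x ⊕ (-2/3)) ⊗ (x ⊕ (-2/3)) ⊗ (x ⊕ (-2/3)) ⊗ (x ⊕ 6)
Answer: roots = -2/3 (mult 3), 6 (mult 1)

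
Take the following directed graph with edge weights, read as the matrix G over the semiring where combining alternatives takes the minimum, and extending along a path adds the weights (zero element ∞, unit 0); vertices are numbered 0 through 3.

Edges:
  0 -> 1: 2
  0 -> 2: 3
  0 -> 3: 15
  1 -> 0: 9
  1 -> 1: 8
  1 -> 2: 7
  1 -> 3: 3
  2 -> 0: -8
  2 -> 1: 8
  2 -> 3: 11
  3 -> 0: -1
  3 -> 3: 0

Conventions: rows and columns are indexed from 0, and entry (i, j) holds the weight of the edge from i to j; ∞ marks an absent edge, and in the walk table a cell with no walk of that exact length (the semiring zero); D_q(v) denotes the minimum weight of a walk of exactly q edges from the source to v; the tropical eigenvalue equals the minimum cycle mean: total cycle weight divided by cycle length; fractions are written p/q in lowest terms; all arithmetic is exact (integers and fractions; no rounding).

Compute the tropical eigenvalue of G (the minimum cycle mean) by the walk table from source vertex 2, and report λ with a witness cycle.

q=0: [∞, ∞, 0, ∞]
q=1: [-8, 8, ∞, 11]
q=2: [10, -6, -5, 7]
q=3: [-13, 2, 1, -3]
q=4: [-7, -11, -10, -3]
Optimal cycle mean attained by: cycle 0->2->0, total 3 + (-8), length 2.
Answer: λ = -5/2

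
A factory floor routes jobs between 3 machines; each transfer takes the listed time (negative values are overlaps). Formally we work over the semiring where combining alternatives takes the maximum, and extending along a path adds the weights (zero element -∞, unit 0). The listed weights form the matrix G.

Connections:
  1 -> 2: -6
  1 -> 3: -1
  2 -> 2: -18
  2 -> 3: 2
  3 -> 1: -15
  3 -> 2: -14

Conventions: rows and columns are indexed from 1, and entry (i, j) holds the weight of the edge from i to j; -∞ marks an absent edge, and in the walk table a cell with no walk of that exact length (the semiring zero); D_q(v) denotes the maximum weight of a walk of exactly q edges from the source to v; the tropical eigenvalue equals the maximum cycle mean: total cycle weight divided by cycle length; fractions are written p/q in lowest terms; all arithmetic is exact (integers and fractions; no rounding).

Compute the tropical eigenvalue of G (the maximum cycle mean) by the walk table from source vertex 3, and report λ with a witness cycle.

q=0: [-∞, -∞, 0]
q=1: [-15, -14, -∞]
q=2: [-∞, -21, -12]
q=3: [-27, -26, -19]
Optimal cycle mean attained by: cycle 2->3->2, total 2 + (-14), length 2.
Answer: λ = -6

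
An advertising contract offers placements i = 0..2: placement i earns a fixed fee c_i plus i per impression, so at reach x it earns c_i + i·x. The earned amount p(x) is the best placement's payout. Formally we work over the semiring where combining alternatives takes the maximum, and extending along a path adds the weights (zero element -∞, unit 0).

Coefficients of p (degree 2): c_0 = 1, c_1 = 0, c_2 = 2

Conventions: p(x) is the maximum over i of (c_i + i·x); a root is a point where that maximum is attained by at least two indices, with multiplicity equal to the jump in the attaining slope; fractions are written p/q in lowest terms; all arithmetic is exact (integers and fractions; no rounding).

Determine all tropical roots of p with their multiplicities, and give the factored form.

hull edge (i=0, c=1) to (i=2, c=2): slope 1/2, span 2
Factored form: p(x) = 2 ⊗ (x ⊕ (-1/2)) ⊗ (x ⊕ (-1/2))
Answer: roots = -1/2 (mult 2)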